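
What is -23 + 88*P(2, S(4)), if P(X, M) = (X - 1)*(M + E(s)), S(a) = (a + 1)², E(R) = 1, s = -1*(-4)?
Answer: 2265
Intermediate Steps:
s = 4
S(a) = (1 + a)²
P(X, M) = (1 + M)*(-1 + X) (P(X, M) = (X - 1)*(M + 1) = (-1 + X)*(1 + M) = (1 + M)*(-1 + X))
-23 + 88*P(2, S(4)) = -23 + 88*(-1 + 2 - (1 + 4)² + (1 + 4)²*2) = -23 + 88*(-1 + 2 - 1*5² + 5²*2) = -23 + 88*(-1 + 2 - 1*25 + 25*2) = -23 + 88*(-1 + 2 - 25 + 50) = -23 + 88*26 = -23 + 2288 = 2265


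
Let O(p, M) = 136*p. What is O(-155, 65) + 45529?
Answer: 24449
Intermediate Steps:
O(-155, 65) + 45529 = 136*(-155) + 45529 = -21080 + 45529 = 24449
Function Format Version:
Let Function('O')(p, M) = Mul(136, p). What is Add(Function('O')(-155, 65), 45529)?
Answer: 24449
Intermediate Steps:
Add(Function('O')(-155, 65), 45529) = Add(Mul(136, -155), 45529) = Add(-21080, 45529) = 24449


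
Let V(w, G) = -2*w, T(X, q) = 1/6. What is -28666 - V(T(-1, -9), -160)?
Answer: -85997/3 ≈ -28666.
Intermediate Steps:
T(X, q) = 1/6
-28666 - V(T(-1, -9), -160) = -28666 - (-2)/6 = -28666 - 1*(-1/3) = -28666 + 1/3 = -85997/3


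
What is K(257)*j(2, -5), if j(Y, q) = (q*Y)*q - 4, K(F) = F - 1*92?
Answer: 7590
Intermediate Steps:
K(F) = -92 + F (K(F) = F - 92 = -92 + F)
j(Y, q) = -4 + Y*q² (j(Y, q) = (Y*q)*q - 4 = Y*q² - 4 = -4 + Y*q²)
K(257)*j(2, -5) = (-92 + 257)*(-4 + 2*(-5)²) = 165*(-4 + 2*25) = 165*(-4 + 50) = 165*46 = 7590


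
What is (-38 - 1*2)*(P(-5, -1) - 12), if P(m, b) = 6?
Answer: 240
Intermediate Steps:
(-38 - 1*2)*(P(-5, -1) - 12) = (-38 - 1*2)*(6 - 12) = (-38 - 2)*(-6) = -40*(-6) = 240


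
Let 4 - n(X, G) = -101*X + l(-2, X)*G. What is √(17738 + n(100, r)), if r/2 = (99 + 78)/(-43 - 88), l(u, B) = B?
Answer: √482433962/131 ≈ 167.67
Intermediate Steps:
r = -354/131 (r = 2*((99 + 78)/(-43 - 88)) = 2*(177/(-131)) = 2*(177*(-1/131)) = 2*(-177/131) = -354/131 ≈ -2.7023)
n(X, G) = 4 + 101*X - G*X (n(X, G) = 4 - (-101*X + X*G) = 4 - (-101*X + G*X) = 4 + (101*X - G*X) = 4 + 101*X - G*X)
√(17738 + n(100, r)) = √(17738 + (4 + 101*100 - 1*(-354/131)*100)) = √(17738 + (4 + 10100 + 35400/131)) = √(17738 + 1359024/131) = √(3682702/131) = √482433962/131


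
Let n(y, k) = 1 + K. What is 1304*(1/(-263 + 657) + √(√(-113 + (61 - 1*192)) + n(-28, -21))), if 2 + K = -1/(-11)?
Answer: 652/197 + 1304*√(-110 + 242*I*√61)/11 ≈ 3543.1 + 3751.8*I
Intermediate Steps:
K = -21/11 (K = -2 - 1/(-11) = -2 - 1*(-1/11) = -2 + 1/11 = -21/11 ≈ -1.9091)
n(y, k) = -10/11 (n(y, k) = 1 - 21/11 = -10/11)
1304*(1/(-263 + 657) + √(√(-113 + (61 - 1*192)) + n(-28, -21))) = 1304*(1/(-263 + 657) + √(√(-113 + (61 - 1*192)) - 10/11)) = 1304*(1/394 + √(√(-113 + (61 - 192)) - 10/11)) = 1304*(1/394 + √(√(-113 - 131) - 10/11)) = 1304*(1/394 + √(√(-244) - 10/11)) = 1304*(1/394 + √(2*I*√61 - 10/11)) = 1304*(1/394 + √(-10/11 + 2*I*√61)) = 652/197 + 1304*√(-10/11 + 2*I*√61)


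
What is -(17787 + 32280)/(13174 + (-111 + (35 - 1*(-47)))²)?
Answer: -50067/14015 ≈ -3.5724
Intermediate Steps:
-(17787 + 32280)/(13174 + (-111 + (35 - 1*(-47)))²) = -50067/(13174 + (-111 + (35 + 47))²) = -50067/(13174 + (-111 + 82)²) = -50067/(13174 + (-29)²) = -50067/(13174 + 841) = -50067/14015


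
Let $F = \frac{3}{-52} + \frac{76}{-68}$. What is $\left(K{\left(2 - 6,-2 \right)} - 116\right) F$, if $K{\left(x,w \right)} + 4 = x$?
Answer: $\frac{32209}{221} \approx 145.74$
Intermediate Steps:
$K{\left(x,w \right)} = -4 + x$
$F = - \frac{1039}{884}$ ($F = 3 \left(- \frac{1}{52}\right) + 76 \left(- \frac{1}{68}\right) = - \frac{3}{52} - \frac{19}{17} = - \frac{1039}{884} \approx -1.1753$)
$\left(K{\left(2 - 6,-2 \right)} - 116\right) F = \left(\left(-4 + \left(2 - 6\right)\right) - 116\right) \left(- \frac{1039}{884}\right) = \left(\left(-4 - 4\right) - 116\right) \left(- \frac{1039}{884}\right) = \left(-8 - 116\right) \left(- \frac{1039}{884}\right) = \left(-124\right) \left(- \frac{1039}{884}\right) = \frac{32209}{221}$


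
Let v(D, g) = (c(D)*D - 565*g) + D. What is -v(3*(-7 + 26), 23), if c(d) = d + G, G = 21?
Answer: 8492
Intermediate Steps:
c(d) = 21 + d (c(d) = d + 21 = 21 + d)
v(D, g) = D - 565*g + D*(21 + D) (v(D, g) = ((21 + D)*D - 565*g) + D = (D*(21 + D) - 565*g) + D = (-565*g + D*(21 + D)) + D = D - 565*g + D*(21 + D))
-v(3*(-7 + 26), 23) = -(3*(-7 + 26) - 565*23 + (3*(-7 + 26))*(21 + 3*(-7 + 26))) = -(3*19 - 12995 + (3*19)*(21 + 3*19)) = -(57 - 12995 + 57*(21 + 57)) = -(57 - 12995 + 57*78) = -(57 - 12995 + 4446) = -1*(-8492) = 8492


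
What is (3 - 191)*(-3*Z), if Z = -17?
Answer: -9588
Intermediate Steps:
(3 - 191)*(-3*Z) = (3 - 191)*(-3*(-17)) = -188*51 = -9588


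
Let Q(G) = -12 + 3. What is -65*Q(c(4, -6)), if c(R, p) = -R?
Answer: 585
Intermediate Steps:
Q(G) = -9
-65*Q(c(4, -6)) = -65*(-9) = 585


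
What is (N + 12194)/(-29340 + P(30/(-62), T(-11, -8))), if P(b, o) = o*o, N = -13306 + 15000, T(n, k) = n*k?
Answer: -3472/5399 ≈ -0.64308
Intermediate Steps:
T(n, k) = k*n
N = 1694
P(b, o) = o²
(N + 12194)/(-29340 + P(30/(-62), T(-11, -8))) = (1694 + 12194)/(-29340 + (-8*(-11))²) = 13888/(-29340 + 88²) = 13888/(-29340 + 7744) = 13888/(-21596) = 13888*(-1/21596) = -3472/5399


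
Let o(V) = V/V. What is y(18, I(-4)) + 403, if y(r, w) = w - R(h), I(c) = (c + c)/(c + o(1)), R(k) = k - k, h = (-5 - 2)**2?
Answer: 1217/3 ≈ 405.67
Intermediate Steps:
h = 49 (h = (-7)**2 = 49)
o(V) = 1
R(k) = 0
I(c) = 2*c/(1 + c) (I(c) = (c + c)/(c + 1) = (2*c)/(1 + c) = 2*c/(1 + c))
y(r, w) = w (y(r, w) = w - 1*0 = w + 0 = w)
y(18, I(-4)) + 403 = 2*(-4)/(1 - 4) + 403 = 2*(-4)/(-3) + 403 = 2*(-4)*(-1/3) + 403 = 8/3 + 403 = 1217/3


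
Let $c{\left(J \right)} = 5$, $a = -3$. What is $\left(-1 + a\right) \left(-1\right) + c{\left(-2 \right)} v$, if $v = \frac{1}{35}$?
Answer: $\frac{29}{7} \approx 4.1429$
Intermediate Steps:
$v = \frac{1}{35} \approx 0.028571$
$\left(-1 + a\right) \left(-1\right) + c{\left(-2 \right)} v = \left(-1 - 3\right) \left(-1\right) + 5 \cdot \frac{1}{35} = \left(-4\right) \left(-1\right) + \frac{1}{7} = 4 + \frac{1}{7} = \frac{29}{7}$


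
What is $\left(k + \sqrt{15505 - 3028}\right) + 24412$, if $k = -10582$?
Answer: $13830 + \sqrt{12477} \approx 13942.0$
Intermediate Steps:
$\left(k + \sqrt{15505 - 3028}\right) + 24412 = \left(-10582 + \sqrt{15505 - 3028}\right) + 24412 = \left(-10582 + \sqrt{12477}\right) + 24412 = 13830 + \sqrt{12477}$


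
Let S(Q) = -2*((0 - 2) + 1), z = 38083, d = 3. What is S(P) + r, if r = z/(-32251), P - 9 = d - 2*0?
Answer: 26419/32251 ≈ 0.81917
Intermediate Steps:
P = 12 (P = 9 + (3 - 2*0) = 9 + (3 + 0) = 9 + 3 = 12)
S(Q) = 2 (S(Q) = -2*(-2 + 1) = -2*(-1) = 2)
r = -38083/32251 (r = 38083/(-32251) = 38083*(-1/32251) = -38083/32251 ≈ -1.1808)
S(P) + r = 2 - 38083/32251 = 26419/32251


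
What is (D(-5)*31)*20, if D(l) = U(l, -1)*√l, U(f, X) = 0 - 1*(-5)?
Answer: 3100*I*√5 ≈ 6931.8*I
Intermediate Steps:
U(f, X) = 5 (U(f, X) = 0 + 5 = 5)
D(l) = 5*√l
(D(-5)*31)*20 = ((5*√(-5))*31)*20 = ((5*(I*√5))*31)*20 = ((5*I*√5)*31)*20 = (155*I*√5)*20 = 3100*I*√5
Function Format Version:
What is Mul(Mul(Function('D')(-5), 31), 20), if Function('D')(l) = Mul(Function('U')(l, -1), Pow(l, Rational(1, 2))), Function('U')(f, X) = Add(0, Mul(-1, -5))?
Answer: Mul(3100, I, Pow(5, Rational(1, 2))) ≈ Mul(6931.8, I)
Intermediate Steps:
Function('U')(f, X) = 5 (Function('U')(f, X) = Add(0, 5) = 5)
Function('D')(l) = Mul(5, Pow(l, Rational(1, 2)))
Mul(Mul(Function('D')(-5), 31), 20) = Mul(Mul(Mul(5, Pow(-5, Rational(1, 2))), 31), 20) = Mul(Mul(Mul(5, Mul(I, Pow(5, Rational(1, 2)))), 31), 20) = Mul(Mul(Mul(5, I, Pow(5, Rational(1, 2))), 31), 20) = Mul(Mul(155, I, Pow(5, Rational(1, 2))), 20) = Mul(3100, I, Pow(5, Rational(1, 2)))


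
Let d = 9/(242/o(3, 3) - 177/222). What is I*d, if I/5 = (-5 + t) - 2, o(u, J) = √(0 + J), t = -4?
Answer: -6483510/320686021 - 655970040*√3/320686021 ≈ -3.5632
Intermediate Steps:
o(u, J) = √J
d = 9/(-59/74 + 242*√3/3) (d = 9/(242/(√3) - 177/222) = 9/(242*(√3/3) - 177*1/222) = 9/(242*√3/3 - 59/74) = 9/(-59/74 + 242*√3/3) ≈ 0.064785)
I = -55 (I = 5*((-5 - 4) - 2) = 5*(-9 - 2) = 5*(-11) = -55)
I*d = -55*(117882/320686021 + 11926728*√3/320686021) = -6483510/320686021 - 655970040*√3/320686021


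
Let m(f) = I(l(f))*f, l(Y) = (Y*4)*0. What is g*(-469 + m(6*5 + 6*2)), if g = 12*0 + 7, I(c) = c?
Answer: -3283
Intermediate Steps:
l(Y) = 0 (l(Y) = (4*Y)*0 = 0)
m(f) = 0 (m(f) = 0*f = 0)
g = 7 (g = 0 + 7 = 7)
g*(-469 + m(6*5 + 6*2)) = 7*(-469 + 0) = 7*(-469) = -3283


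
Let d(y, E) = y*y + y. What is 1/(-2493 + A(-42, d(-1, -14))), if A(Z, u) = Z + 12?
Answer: -1/2523 ≈ -0.00039635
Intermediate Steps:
d(y, E) = y + y**2 (d(y, E) = y**2 + y = y + y**2)
A(Z, u) = 12 + Z
1/(-2493 + A(-42, d(-1, -14))) = 1/(-2493 + (12 - 42)) = 1/(-2493 - 30) = 1/(-2523) = -1/2523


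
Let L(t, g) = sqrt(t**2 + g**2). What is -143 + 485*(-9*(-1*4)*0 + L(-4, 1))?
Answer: -143 + 485*sqrt(17) ≈ 1856.7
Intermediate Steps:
L(t, g) = sqrt(g**2 + t**2)
-143 + 485*(-9*(-1*4)*0 + L(-4, 1)) = -143 + 485*(-9*(-1*4)*0 + sqrt(1**2 + (-4)**2)) = -143 + 485*(-(-36)*0 + sqrt(1 + 16)) = -143 + 485*(-9*0 + sqrt(17)) = -143 + 485*(0 + sqrt(17)) = -143 + 485*sqrt(17)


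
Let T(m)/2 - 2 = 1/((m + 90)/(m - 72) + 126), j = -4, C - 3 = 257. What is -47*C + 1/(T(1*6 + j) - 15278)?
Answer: -407266121442/33327833 ≈ -12220.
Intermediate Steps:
C = 260 (C = 3 + 257 = 260)
T(m) = 4 + 2/(126 + (90 + m)/(-72 + m)) (T(m) = 4 + 2/((m + 90)/(m - 72) + 126) = 4 + 2/((90 + m)/(-72 + m) + 126) = 4 + 2/(126 + (90 + m)/(-72 + m)))
-47*C + 1/(T(1*6 + j) - 15278) = -47*260 + 1/(6*(-6012 + 85*(1*6 - 4))/(-8982 + 127*(1*6 - 4)) - 15278) = -12220 + 1/(6*(-6012 + 85*(6 - 4))/(-8982 + 127*(6 - 4)) - 15278) = -12220 + 1/(6*(-6012 + 85*2)/(-8982 + 127*2) - 15278) = -12220 + 1/(6*(-6012 + 170)/(-8982 + 254) - 15278) = -12220 + 1/(6*(-5842)/(-8728) - 15278) = -12220 + 1/(6*(-1/8728)*(-5842) - 15278) = -12220 + 1/(8763/2182 - 15278) = -12220 + 1/(-33327833/2182) = -12220 - 2182/33327833 = -407266121442/33327833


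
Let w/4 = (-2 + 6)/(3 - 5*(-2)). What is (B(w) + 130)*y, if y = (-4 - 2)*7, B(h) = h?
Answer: -71652/13 ≈ -5511.7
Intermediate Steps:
w = 16/13 (w = 4*((-2 + 6)/(3 - 5*(-2))) = 4*(4/(3 + 10)) = 4*(4/13) = 16/13 ≈ 1.2308)
y = -42 (y = -6*7 = -42)
(B(w) + 130)*y = (16/13 + 130)*(-42) = (1706/13)*(-42) = -71652/13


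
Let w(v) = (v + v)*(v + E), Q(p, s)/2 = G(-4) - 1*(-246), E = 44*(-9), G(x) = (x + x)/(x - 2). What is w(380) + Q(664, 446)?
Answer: -34996/3 ≈ -11665.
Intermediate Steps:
G(x) = 2*x/(-2 + x) (G(x) = (2*x)/(-2 + x) = 2*x/(-2 + x))
E = -396
Q(p, s) = 1484/3 (Q(p, s) = 2*(2*(-4)/(-2 - 4) - 1*(-246)) = 2*(2*(-4)/(-6) + 246) = 2*(2*(-4)*(-⅙) + 246) = 2*(4/3 + 246) = 2*(742/3) = 1484/3)
w(v) = 2*v*(-396 + v) (w(v) = (v + v)*(v - 396) = (2*v)*(-396 + v) = 2*v*(-396 + v))
w(380) + Q(664, 446) = 2*380*(-396 + 380) + 1484/3 = 2*380*(-16) + 1484/3 = -12160 + 1484/3 = -34996/3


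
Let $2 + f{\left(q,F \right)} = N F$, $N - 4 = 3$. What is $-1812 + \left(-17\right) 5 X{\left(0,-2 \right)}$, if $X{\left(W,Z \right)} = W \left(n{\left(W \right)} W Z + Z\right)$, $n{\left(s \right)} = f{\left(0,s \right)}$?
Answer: $-1812$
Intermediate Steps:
$N = 7$ ($N = 4 + 3 = 7$)
$f{\left(q,F \right)} = -2 + 7 F$
$n{\left(s \right)} = -2 + 7 s$
$X{\left(W,Z \right)} = W \left(Z + W Z \left(-2 + 7 W\right)\right)$ ($X{\left(W,Z \right)} = W \left(\left(-2 + 7 W\right) W Z + Z\right) = W \left(W \left(-2 + 7 W\right) Z + Z\right) = W \left(W Z \left(-2 + 7 W\right) + Z\right) = W \left(Z + W Z \left(-2 + 7 W\right)\right)$)
$-1812 + \left(-17\right) 5 X{\left(0,-2 \right)} = -1812 + \left(-17\right) 5 \cdot 0 \left(-2\right) \left(1 + 0 \left(-2 + 7 \cdot 0\right)\right) = -1812 - 85 \cdot 0 \left(-2\right) \left(1 + 0 \left(-2 + 0\right)\right) = -1812 - 85 \cdot 0 \left(-2\right) \left(1 + 0 \left(-2\right)\right) = -1812 - 85 \cdot 0 \left(-2\right) \left(1 + 0\right) = -1812 - 85 \cdot 0 \left(-2\right) 1 = -1812 - 0 = -1812 + 0 = -1812$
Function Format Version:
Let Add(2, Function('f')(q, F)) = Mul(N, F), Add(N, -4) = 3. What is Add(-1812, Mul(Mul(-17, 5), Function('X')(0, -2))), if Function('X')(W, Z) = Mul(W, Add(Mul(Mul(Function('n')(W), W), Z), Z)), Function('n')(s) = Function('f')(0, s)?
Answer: -1812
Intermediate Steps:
N = 7 (N = Add(4, 3) = 7)
Function('f')(q, F) = Add(-2, Mul(7, F))
Function('n')(s) = Add(-2, Mul(7, s))
Function('X')(W, Z) = Mul(W, Add(Z, Mul(W, Z, Add(-2, Mul(7, W))))) (Function('X')(W, Z) = Mul(W, Add(Mul(Mul(Add(-2, Mul(7, W)), W), Z), Z)) = Mul(W, Add(Mul(Mul(W, Add(-2, Mul(7, W))), Z), Z)) = Mul(W, Add(Mul(W, Z, Add(-2, Mul(7, W))), Z)) = Mul(W, Add(Z, Mul(W, Z, Add(-2, Mul(7, W))))))
Add(-1812, Mul(Mul(-17, 5), Function('X')(0, -2))) = Add(-1812, Mul(Mul(-17, 5), Mul(0, -2, Add(1, Mul(0, Add(-2, Mul(7, 0))))))) = Add(-1812, Mul(-85, Mul(0, -2, Add(1, Mul(0, Add(-2, 0)))))) = Add(-1812, Mul(-85, Mul(0, -2, Add(1, Mul(0, -2))))) = Add(-1812, Mul(-85, Mul(0, -2, Add(1, 0)))) = Add(-1812, Mul(-85, Mul(0, -2, 1))) = Add(-1812, Mul(-85, 0)) = Add(-1812, 0) = -1812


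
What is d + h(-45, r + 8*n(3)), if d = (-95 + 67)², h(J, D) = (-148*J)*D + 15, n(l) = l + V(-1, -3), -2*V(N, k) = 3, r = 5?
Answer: 114019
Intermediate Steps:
V(N, k) = -3/2 (V(N, k) = -½*3 = -3/2)
n(l) = -3/2 + l (n(l) = l - 3/2 = -3/2 + l)
h(J, D) = 15 - 148*D*J (h(J, D) = -148*D*J + 15 = 15 - 148*D*J)
d = 784 (d = (-28)² = 784)
d + h(-45, r + 8*n(3)) = 784 + (15 - 148*(5 + 8*(-3/2 + 3))*(-45)) = 784 + (15 - 148*(5 + 8*(3/2))*(-45)) = 784 + (15 - 148*(5 + 12)*(-45)) = 784 + (15 - 148*17*(-45)) = 784 + (15 + 113220) = 784 + 113235 = 114019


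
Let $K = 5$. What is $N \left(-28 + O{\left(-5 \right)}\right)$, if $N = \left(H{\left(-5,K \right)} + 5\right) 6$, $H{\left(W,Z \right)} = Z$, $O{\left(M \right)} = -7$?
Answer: $-2100$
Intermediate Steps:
$N = 60$ ($N = \left(5 + 5\right) 6 = 10 \cdot 6 = 60$)
$N \left(-28 + O{\left(-5 \right)}\right) = 60 \left(-28 - 7\right) = 60 \left(-35\right) = -2100$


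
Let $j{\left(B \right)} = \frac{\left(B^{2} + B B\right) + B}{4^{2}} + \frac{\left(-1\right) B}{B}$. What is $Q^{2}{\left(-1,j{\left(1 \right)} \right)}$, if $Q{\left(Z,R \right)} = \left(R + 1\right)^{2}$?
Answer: $\frac{81}{65536} \approx 0.001236$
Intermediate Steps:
$j{\left(B \right)} = -1 + \frac{B^{2}}{8} + \frac{B}{16}$ ($j{\left(B \right)} = \frac{\left(B^{2} + B^{2}\right) + B}{16} - 1 = \left(2 B^{2} + B\right) \frac{1}{16} - 1 = \left(B + 2 B^{2}\right) \frac{1}{16} - 1 = \left(\frac{B^{2}}{8} + \frac{B}{16}\right) - 1 = -1 + \frac{B^{2}}{8} + \frac{B}{16}$)
$Q{\left(Z,R \right)} = \left(1 + R\right)^{2}$
$Q^{2}{\left(-1,j{\left(1 \right)} \right)} = \left(\left(1 + \left(-1 + \frac{1^{2}}{8} + \frac{1}{16} \cdot 1\right)\right)^{2}\right)^{2} = \left(\left(1 + \left(-1 + \frac{1}{8} \cdot 1 + \frac{1}{16}\right)\right)^{2}\right)^{2} = \left(\left(1 + \left(-1 + \frac{1}{8} + \frac{1}{16}\right)\right)^{2}\right)^{2} = \left(\left(1 - \frac{13}{16}\right)^{2}\right)^{2} = \left(\left(\frac{3}{16}\right)^{2}\right)^{2} = \left(\frac{9}{256}\right)^{2} = \frac{81}{65536}$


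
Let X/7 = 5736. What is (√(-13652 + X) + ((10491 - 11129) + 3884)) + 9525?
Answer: 12771 + 10*√265 ≈ 12934.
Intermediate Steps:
X = 40152 (X = 7*5736 = 40152)
(√(-13652 + X) + ((10491 - 11129) + 3884)) + 9525 = (√(-13652 + 40152) + ((10491 - 11129) + 3884)) + 9525 = (√26500 + (-638 + 3884)) + 9525 = (10*√265 + 3246) + 9525 = (3246 + 10*√265) + 9525 = 12771 + 10*√265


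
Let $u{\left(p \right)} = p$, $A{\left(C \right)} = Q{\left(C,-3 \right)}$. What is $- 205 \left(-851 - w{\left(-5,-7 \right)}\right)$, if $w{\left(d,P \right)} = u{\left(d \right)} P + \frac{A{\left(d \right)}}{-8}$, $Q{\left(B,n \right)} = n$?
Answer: $\frac{1453655}{8} \approx 1.8171 \cdot 10^{5}$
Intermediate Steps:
$A{\left(C \right)} = -3$
$w{\left(d,P \right)} = \frac{3}{8} + P d$ ($w{\left(d,P \right)} = d P - \frac{3}{-8} = P d - - \frac{3}{8} = P d + \frac{3}{8} = \frac{3}{8} + P d$)
$- 205 \left(-851 - w{\left(-5,-7 \right)}\right) = - 205 \left(-851 - \left(\frac{3}{8} - -35\right)\right) = - 205 \left(-851 - \left(\frac{3}{8} + 35\right)\right) = - 205 \left(-851 - \frac{283}{8}\right) = \left(-205\right) \left(- \frac{7091}{8}\right) = \frac{1453655}{8}$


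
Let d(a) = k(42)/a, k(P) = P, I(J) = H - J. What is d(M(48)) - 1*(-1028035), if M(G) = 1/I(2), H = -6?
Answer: 1027699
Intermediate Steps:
I(J) = -6 - J
M(G) = -1/8 (M(G) = 1/(-6 - 1*2) = 1/(-6 - 2) = 1/(-8) = -1/8)
d(a) = 42/a
d(M(48)) - 1*(-1028035) = 42/(-1/8) - 1*(-1028035) = 42*(-8) + 1028035 = -336 + 1028035 = 1027699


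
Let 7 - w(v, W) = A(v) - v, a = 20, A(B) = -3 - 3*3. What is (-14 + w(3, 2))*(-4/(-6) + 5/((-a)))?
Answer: 10/3 ≈ 3.3333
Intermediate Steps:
A(B) = -12 (A(B) = -3 - 9 = -12)
w(v, W) = 19 + v (w(v, W) = 7 - (-12 - v) = 7 + (12 + v) = 19 + v)
(-14 + w(3, 2))*(-4/(-6) + 5/((-a))) = (-14 + (19 + 3))*(-4/(-6) + 5/((-1*20))) = (-14 + 22)*(-4*(-⅙) + 5/(-20)) = 8*(⅔ + 5*(-1/20)) = 8*(⅔ - ¼) = 8*(5/12) = 10/3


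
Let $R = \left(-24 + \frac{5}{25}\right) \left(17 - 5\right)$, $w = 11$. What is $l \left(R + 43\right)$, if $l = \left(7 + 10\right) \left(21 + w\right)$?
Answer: $- \frac{659872}{5} \approx -1.3197 \cdot 10^{5}$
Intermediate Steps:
$R = - \frac{1428}{5}$ ($R = \left(-24 + 5 \cdot \frac{1}{25}\right) 12 = \left(-24 + \frac{1}{5}\right) 12 = \left(- \frac{119}{5}\right) 12 = - \frac{1428}{5} \approx -285.6$)
$l = 544$ ($l = \left(7 + 10\right) \left(21 + 11\right) = 17 \cdot 32 = 544$)
$l \left(R + 43\right) = 544 \left(- \frac{1428}{5} + 43\right) = 544 \left(- \frac{1213}{5}\right) = - \frac{659872}{5}$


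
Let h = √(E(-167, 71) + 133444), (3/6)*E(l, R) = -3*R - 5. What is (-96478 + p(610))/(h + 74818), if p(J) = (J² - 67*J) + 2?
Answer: 4390956193/1399400029 - 234754*√8313/1399400029 ≈ 3.1224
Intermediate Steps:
p(J) = 2 + J² - 67*J
E(l, R) = -10 - 6*R (E(l, R) = 2*(-3*R - 5) = 2*(-5 - 3*R) = -10 - 6*R)
h = 4*√8313 (h = √((-10 - 6*71) + 133444) = √((-10 - 426) + 133444) = √(-436 + 133444) = √133008 = 4*√8313 ≈ 364.70)
(-96478 + p(610))/(h + 74818) = (-96478 + (2 + 610² - 67*610))/(4*√8313 + 74818) = (-96478 + (2 + 372100 - 40870))/(74818 + 4*√8313) = (-96478 + 331232)/(74818 + 4*√8313) = 234754/(74818 + 4*√8313)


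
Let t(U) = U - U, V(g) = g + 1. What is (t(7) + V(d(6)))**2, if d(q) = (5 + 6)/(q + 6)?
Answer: 529/144 ≈ 3.6736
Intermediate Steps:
d(q) = 11/(6 + q)
V(g) = 1 + g
t(U) = 0
(t(7) + V(d(6)))**2 = (0 + (1 + 11/(6 + 6)))**2 = (0 + (1 + 11/12))**2 = (0 + 23/12)**2 = (23/12)**2 = 529/144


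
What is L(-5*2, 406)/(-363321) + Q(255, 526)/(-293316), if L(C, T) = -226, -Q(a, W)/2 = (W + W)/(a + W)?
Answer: 4378038440/6935791713543 ≈ 0.00063122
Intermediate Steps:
Q(a, W) = -4*W/(W + a) (Q(a, W) = -2*(W + W)/(a + W) = -2*2*W/(W + a) = -4*W/(W + a))
L(-5*2, 406)/(-363321) + Q(255, 526)/(-293316) = -226/(-363321) - 4*526/(526 + 255)/(-293316) = -226*(-1/363321) - 4*526/781*(-1/293316) = 226/363321 - 4*526*1/781*(-1/293316) = 226/363321 - 2104/781*(-1/293316) = 226/363321 + 526/57269949 = 4378038440/6935791713543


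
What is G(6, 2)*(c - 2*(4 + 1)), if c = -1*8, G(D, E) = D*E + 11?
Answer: -414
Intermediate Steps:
G(D, E) = 11 + D*E
c = -8
G(6, 2)*(c - 2*(4 + 1)) = (11 + 6*2)*(-8 - 2*(4 + 1)) = (11 + 12)*(-8 - 2*5) = 23*(-8 - 10) = 23*(-18) = -414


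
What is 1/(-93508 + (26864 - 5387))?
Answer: -1/72031 ≈ -1.3883e-5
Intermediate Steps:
1/(-93508 + (26864 - 5387)) = 1/(-93508 + 21477) = 1/(-72031) = -1/72031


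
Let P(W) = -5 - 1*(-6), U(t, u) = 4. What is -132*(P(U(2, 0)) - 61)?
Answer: 7920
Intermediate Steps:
P(W) = 1 (P(W) = -5 + 6 = 1)
-132*(P(U(2, 0)) - 61) = -132*(1 - 61) = -132*(-60) = 7920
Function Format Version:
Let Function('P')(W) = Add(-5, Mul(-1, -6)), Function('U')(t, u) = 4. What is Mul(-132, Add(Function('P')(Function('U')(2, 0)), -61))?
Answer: 7920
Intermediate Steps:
Function('P')(W) = 1 (Function('P')(W) = Add(-5, 6) = 1)
Mul(-132, Add(Function('P')(Function('U')(2, 0)), -61)) = Mul(-132, Add(1, -61)) = Mul(-132, -60) = 7920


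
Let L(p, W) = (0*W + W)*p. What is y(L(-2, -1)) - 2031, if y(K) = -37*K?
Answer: -2105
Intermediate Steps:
L(p, W) = W*p (L(p, W) = (0 + W)*p = W*p)
y(L(-2, -1)) - 2031 = -(-37)*(-2) - 2031 = -37*2 - 2031 = -74 - 2031 = -2105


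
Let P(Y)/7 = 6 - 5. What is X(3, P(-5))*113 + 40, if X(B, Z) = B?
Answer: 379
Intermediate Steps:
P(Y) = 7 (P(Y) = 7*(6 - 5) = 7*1 = 7)
X(3, P(-5))*113 + 40 = 3*113 + 40 = 339 + 40 = 379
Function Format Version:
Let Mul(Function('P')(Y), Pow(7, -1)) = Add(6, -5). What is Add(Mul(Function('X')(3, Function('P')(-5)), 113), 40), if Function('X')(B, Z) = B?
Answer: 379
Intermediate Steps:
Function('P')(Y) = 7 (Function('P')(Y) = Mul(7, Add(6, -5)) = Mul(7, 1) = 7)
Add(Mul(Function('X')(3, Function('P')(-5)), 113), 40) = Add(Mul(3, 113), 40) = Add(339, 40) = 379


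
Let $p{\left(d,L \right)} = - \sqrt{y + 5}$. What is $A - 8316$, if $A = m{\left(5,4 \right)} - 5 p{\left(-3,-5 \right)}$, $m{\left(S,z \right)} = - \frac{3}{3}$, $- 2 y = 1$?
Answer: $-8317 + \frac{15 \sqrt{2}}{2} \approx -8306.4$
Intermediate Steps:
$y = - \frac{1}{2}$ ($y = \left(- \frac{1}{2}\right) 1 = - \frac{1}{2} \approx -0.5$)
$m{\left(S,z \right)} = -1$ ($m{\left(S,z \right)} = \left(-3\right) \frac{1}{3} = -1$)
$p{\left(d,L \right)} = - \frac{3 \sqrt{2}}{2}$ ($p{\left(d,L \right)} = - \sqrt{- \frac{1}{2} + 5} = - \sqrt{\frac{9}{2}} = - \frac{3 \sqrt{2}}{2}$)
$A = -1 + \frac{15 \sqrt{2}}{2}$ ($A = -1 - 5 \left(- \frac{3 \sqrt{2}}{2}\right) = -1 + \frac{15 \sqrt{2}}{2} \approx 9.6066$)
$A - 8316 = \left(-1 + \frac{15 \sqrt{2}}{2}\right) - 8316 = -8317 + \frac{15 \sqrt{2}}{2}$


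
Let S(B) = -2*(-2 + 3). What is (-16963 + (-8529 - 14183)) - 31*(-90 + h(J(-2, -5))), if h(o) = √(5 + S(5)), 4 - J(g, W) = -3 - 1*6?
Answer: -36885 - 31*√3 ≈ -36939.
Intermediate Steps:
S(B) = -2 (S(B) = -2*1 = -2)
J(g, W) = 13 (J(g, W) = 4 - (-3 - 1*6) = 4 - (-3 - 6) = 4 - 1*(-9) = 4 + 9 = 13)
h(o) = √3 (h(o) = √(5 - 2) = √3)
(-16963 + (-8529 - 14183)) - 31*(-90 + h(J(-2, -5))) = (-16963 + (-8529 - 14183)) - 31*(-90 + √3) = (-16963 - 22712) + (2790 - 31*√3) = -39675 + (2790 - 31*√3) = -36885 - 31*√3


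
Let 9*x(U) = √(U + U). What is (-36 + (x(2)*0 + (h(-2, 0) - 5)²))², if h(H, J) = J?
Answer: 121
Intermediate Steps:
x(U) = √2*√U/9 (x(U) = √(U + U)/9 = √(2*U)/9 = (√2*√U)/9 = √2*√U/9)
(-36 + (x(2)*0 + (h(-2, 0) - 5)²))² = (-36 + ((√2*√2/9)*0 + (0 - 5)²))² = (-36 + ((2/9)*0 + (-5)²))² = (-36 + (0 + 25))² = (-36 + 25)² = (-11)² = 121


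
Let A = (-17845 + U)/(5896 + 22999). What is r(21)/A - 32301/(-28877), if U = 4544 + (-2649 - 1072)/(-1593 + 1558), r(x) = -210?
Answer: 1024627296544/2222633813 ≈ 461.00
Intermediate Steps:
U = 162761/35 (U = 4544 - 3721/(-35) = 4544 - 3721*(-1/35) = 4544 + 3721/35 = 162761/35 ≈ 4650.3)
A = -461814/1011325 (A = (-17845 + 162761/35)/(5896 + 22999) = -461814/35/28895 = -461814/35*1/28895 = -461814/1011325 ≈ -0.45664)
r(21)/A - 32301/(-28877) = -210/(-461814/1011325) - 32301/(-28877) = -210*(-1011325/461814) - 32301*(-1/28877) = 35396375/76969 + 32301/28877 = 1024627296544/2222633813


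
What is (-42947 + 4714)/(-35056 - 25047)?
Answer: 38233/60103 ≈ 0.63612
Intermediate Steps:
(-42947 + 4714)/(-35056 - 25047) = -38233/(-60103) = -38233*(-1/60103) = 38233/60103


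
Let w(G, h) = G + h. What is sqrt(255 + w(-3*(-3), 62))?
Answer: sqrt(326) ≈ 18.055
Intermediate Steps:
sqrt(255 + w(-3*(-3), 62)) = sqrt(255 + (-3*(-3) + 62)) = sqrt(255 + (9 + 62)) = sqrt(255 + 71) = sqrt(326)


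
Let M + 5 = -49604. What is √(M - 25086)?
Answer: I*√74695 ≈ 273.3*I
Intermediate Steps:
M = -49609 (M = -5 - 49604 = -49609)
√(M - 25086) = √(-49609 - 25086) = √(-74695) = I*√74695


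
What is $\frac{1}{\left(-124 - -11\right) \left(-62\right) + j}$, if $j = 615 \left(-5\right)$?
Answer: $\frac{1}{3931} \approx 0.00025439$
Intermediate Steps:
$j = -3075$
$\frac{1}{\left(-124 - -11\right) \left(-62\right) + j} = \frac{1}{\left(-124 - -11\right) \left(-62\right) - 3075} = \frac{1}{\left(-124 + \left(-1 + 12\right)\right) \left(-62\right) - 3075} = \frac{1}{\left(-124 + 11\right) \left(-62\right) - 3075} = \frac{1}{\left(-113\right) \left(-62\right) - 3075} = \frac{1}{7006 - 3075} = \frac{1}{3931}$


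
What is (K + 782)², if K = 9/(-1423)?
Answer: 1238272651729/2024929 ≈ 6.1151e+5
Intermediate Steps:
K = -9/1423 (K = 9*(-1/1423) = -9/1423 ≈ -0.0063247)
(K + 782)² = (-9/1423 + 782)² = (1112777/1423)² = 1238272651729/2024929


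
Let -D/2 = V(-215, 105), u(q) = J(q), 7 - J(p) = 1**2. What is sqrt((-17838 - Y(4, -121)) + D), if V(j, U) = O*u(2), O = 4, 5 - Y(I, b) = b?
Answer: 2*I*sqrt(4503) ≈ 134.21*I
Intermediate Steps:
J(p) = 6 (J(p) = 7 - 1*1**2 = 7 - 1*1 = 7 - 1 = 6)
Y(I, b) = 5 - b
u(q) = 6
V(j, U) = 24 (V(j, U) = 4*6 = 24)
D = -48 (D = -2*24 = -48)
sqrt((-17838 - Y(4, -121)) + D) = sqrt((-17838 - (5 - 1*(-121))) - 48) = sqrt((-17838 - (5 + 121)) - 48) = sqrt((-17838 - 1*126) - 48) = sqrt((-17838 - 126) - 48) = sqrt(-17964 - 48) = sqrt(-18012) = 2*I*sqrt(4503)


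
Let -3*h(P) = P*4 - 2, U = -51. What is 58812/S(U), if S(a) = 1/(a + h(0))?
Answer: -2960204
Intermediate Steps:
h(P) = 2/3 - 4*P/3 (h(P) = -(P*4 - 2)/3 = -(4*P - 2)/3 = -(-2 + 4*P)/3 = 2/3 - 4*P/3)
S(a) = 1/(2/3 + a) (S(a) = 1/(a + (2/3 - 4/3*0)) = 1/(a + (2/3 + 0)) = 1/(a + 2/3) = 1/(2/3 + a))
58812/S(U) = 58812/((3/(2 + 3*(-51)))) = 58812/((3/(2 - 153))) = 58812/((3/(-151))) = 58812/((3*(-1/151))) = 58812/(-3/151) = 58812*(-151/3) = -2960204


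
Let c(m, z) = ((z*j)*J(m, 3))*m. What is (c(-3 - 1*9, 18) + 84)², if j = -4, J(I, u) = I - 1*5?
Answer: 213276816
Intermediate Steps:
J(I, u) = -5 + I (J(I, u) = I - 5 = -5 + I)
c(m, z) = -4*m*z*(-5 + m) (c(m, z) = ((z*(-4))*(-5 + m))*m = ((-4*z)*(-5 + m))*m = (-4*z*(-5 + m))*m = -4*m*z*(-5 + m))
(c(-3 - 1*9, 18) + 84)² = (4*(-3 - 1*9)*18*(5 - (-3 - 1*9)) + 84)² = (4*(-3 - 9)*18*(5 - (-3 - 9)) + 84)² = (4*(-12)*18*(5 - 1*(-12)) + 84)² = (4*(-12)*18*(5 + 12) + 84)² = (4*(-12)*18*17 + 84)² = (-14688 + 84)² = (-14604)² = 213276816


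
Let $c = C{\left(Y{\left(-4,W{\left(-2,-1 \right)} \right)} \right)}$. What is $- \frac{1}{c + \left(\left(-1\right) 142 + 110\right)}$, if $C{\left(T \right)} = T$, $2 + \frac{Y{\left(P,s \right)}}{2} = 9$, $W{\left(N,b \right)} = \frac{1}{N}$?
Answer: $\frac{1}{18} \approx 0.055556$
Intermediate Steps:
$Y{\left(P,s \right)} = 14$ ($Y{\left(P,s \right)} = -4 + 2 \cdot 9 = -4 + 18 = 14$)
$c = 14$
$- \frac{1}{c + \left(\left(-1\right) 142 + 110\right)} = - \frac{1}{14 + \left(\left(-1\right) 142 + 110\right)} = - \frac{1}{14 + \left(-142 + 110\right)} = - \frac{1}{14 - 32} = - \frac{1}{-18} = \left(-1\right) \left(- \frac{1}{18}\right) = \frac{1}{18}$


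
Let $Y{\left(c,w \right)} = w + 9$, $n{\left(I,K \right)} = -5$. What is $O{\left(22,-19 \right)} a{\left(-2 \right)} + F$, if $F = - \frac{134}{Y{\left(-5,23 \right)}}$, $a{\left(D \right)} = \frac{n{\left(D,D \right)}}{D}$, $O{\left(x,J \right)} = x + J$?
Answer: $\frac{53}{16} \approx 3.3125$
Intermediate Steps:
$O{\left(x,J \right)} = J + x$
$Y{\left(c,w \right)} = 9 + w$
$a{\left(D \right)} = - \frac{5}{D}$
$F = - \frac{67}{16}$ ($F = - \frac{134}{9 + 23} = - \frac{134}{32} = \left(-134\right) \frac{1}{32} = - \frac{67}{16} \approx -4.1875$)
$O{\left(22,-19 \right)} a{\left(-2 \right)} + F = \left(-19 + 22\right) \left(- \frac{5}{-2}\right) - \frac{67}{16} = 3 \left(\left(-5\right) \left(- \frac{1}{2}\right)\right) - \frac{67}{16} = 3 \cdot \frac{5}{2} - \frac{67}{16} = \frac{15}{2} - \frac{67}{16} = \frac{53}{16}$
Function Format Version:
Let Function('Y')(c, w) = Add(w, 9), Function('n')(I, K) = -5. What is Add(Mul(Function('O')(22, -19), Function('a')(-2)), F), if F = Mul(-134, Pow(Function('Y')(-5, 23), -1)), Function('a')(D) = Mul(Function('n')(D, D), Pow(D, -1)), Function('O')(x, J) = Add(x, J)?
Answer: Rational(53, 16) ≈ 3.3125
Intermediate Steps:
Function('O')(x, J) = Add(J, x)
Function('Y')(c, w) = Add(9, w)
Function('a')(D) = Mul(-5, Pow(D, -1))
F = Rational(-67, 16) (F = Mul(-134, Pow(Add(9, 23), -1)) = Mul(-134, Pow(32, -1)) = Mul(-134, Rational(1, 32)) = Rational(-67, 16) ≈ -4.1875)
Add(Mul(Function('O')(22, -19), Function('a')(-2)), F) = Add(Mul(Add(-19, 22), Mul(-5, Pow(-2, -1))), Rational(-67, 16)) = Add(Mul(3, Mul(-5, Rational(-1, 2))), Rational(-67, 16)) = Add(Mul(3, Rational(5, 2)), Rational(-67, 16)) = Add(Rational(15, 2), Rational(-67, 16)) = Rational(53, 16)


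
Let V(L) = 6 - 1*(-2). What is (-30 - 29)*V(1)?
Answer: -472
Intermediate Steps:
V(L) = 8 (V(L) = 6 + 2 = 8)
(-30 - 29)*V(1) = (-30 - 29)*8 = -59*8 = -472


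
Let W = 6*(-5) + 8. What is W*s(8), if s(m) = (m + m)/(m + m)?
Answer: -22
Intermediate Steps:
s(m) = 1 (s(m) = (2*m)/((2*m)) = (2*m)*(1/(2*m)) = 1)
W = -22 (W = -30 + 8 = -22)
W*s(8) = -22*1 = -22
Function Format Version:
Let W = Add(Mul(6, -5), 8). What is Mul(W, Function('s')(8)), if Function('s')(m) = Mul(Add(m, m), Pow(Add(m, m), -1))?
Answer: -22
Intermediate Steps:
Function('s')(m) = 1 (Function('s')(m) = Mul(Mul(2, m), Pow(Mul(2, m), -1)) = Mul(Mul(2, m), Mul(Rational(1, 2), Pow(m, -1))) = 1)
W = -22 (W = Add(-30, 8) = -22)
Mul(W, Function('s')(8)) = Mul(-22, 1) = -22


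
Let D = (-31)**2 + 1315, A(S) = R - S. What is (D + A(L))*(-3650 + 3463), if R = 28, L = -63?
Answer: -442629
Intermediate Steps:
A(S) = 28 - S
D = 2276 (D = 961 + 1315 = 2276)
(D + A(L))*(-3650 + 3463) = (2276 + (28 - 1*(-63)))*(-3650 + 3463) = (2276 + (28 + 63))*(-187) = (2276 + 91)*(-187) = 2367*(-187) = -442629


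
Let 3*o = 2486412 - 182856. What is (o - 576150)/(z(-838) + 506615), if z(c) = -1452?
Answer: 191702/505163 ≈ 0.37949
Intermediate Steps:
o = 767852 (o = (2486412 - 182856)/3 = (⅓)*2303556 = 767852)
(o - 576150)/(z(-838) + 506615) = (767852 - 576150)/(-1452 + 506615) = 191702/505163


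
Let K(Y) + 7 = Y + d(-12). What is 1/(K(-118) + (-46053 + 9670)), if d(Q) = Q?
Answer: -1/36520 ≈ -2.7382e-5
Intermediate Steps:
K(Y) = -19 + Y (K(Y) = -7 + (Y - 12) = -7 + (-12 + Y) = -19 + Y)
1/(K(-118) + (-46053 + 9670)) = 1/((-19 - 118) + (-46053 + 9670)) = 1/(-137 - 36383) = 1/(-36520) = -1/36520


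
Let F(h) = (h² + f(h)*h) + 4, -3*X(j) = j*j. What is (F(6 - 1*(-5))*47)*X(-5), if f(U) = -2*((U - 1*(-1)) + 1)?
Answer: 189175/3 ≈ 63058.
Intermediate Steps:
f(U) = -4 - 2*U (f(U) = -2*((U + 1) + 1) = -2*((1 + U) + 1) = -2*(2 + U) = -4 - 2*U)
X(j) = -j²/3 (X(j) = -j*j/3 = -j²/3)
F(h) = 4 + h² + h*(-4 - 2*h) (F(h) = (h² + (-4 - 2*h)*h) + 4 = (h² + h*(-4 - 2*h)) + 4 = 4 + h² + h*(-4 - 2*h))
(F(6 - 1*(-5))*47)*X(-5) = ((4 - (6 - 1*(-5))² - 4*(6 - 1*(-5)))*47)*(-⅓*(-5)²) = ((4 - (6 + 5)² - 4*(6 + 5))*47)*(-⅓*25) = ((4 - 1*11² - 4*11)*47)*(-25/3) = ((4 - 1*121 - 44)*47)*(-25/3) = ((4 - 121 - 44)*47)*(-25/3) = -161*47*(-25/3) = -7567*(-25/3) = 189175/3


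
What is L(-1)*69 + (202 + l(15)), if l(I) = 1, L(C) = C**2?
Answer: 272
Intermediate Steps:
L(-1)*69 + (202 + l(15)) = (-1)**2*69 + (202 + 1) = 1*69 + 203 = 69 + 203 = 272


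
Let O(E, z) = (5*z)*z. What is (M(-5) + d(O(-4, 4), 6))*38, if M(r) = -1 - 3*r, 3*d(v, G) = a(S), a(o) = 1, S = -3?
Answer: 1634/3 ≈ 544.67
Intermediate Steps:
O(E, z) = 5*z²
d(v, G) = ⅓ (d(v, G) = (⅓)*1 = ⅓)
(M(-5) + d(O(-4, 4), 6))*38 = ((-1 - 3*(-5)) + ⅓)*38 = ((-1 + 15) + ⅓)*38 = (14 + ⅓)*38 = (43/3)*38 = 1634/3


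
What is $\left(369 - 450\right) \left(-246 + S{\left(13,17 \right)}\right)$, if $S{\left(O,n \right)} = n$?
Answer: $18549$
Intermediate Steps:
$\left(369 - 450\right) \left(-246 + S{\left(13,17 \right)}\right) = \left(369 - 450\right) \left(-246 + 17\right) = \left(-81\right) \left(-229\right) = 18549$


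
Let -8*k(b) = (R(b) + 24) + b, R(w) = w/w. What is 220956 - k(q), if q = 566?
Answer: 1768239/8 ≈ 2.2103e+5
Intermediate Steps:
R(w) = 1
k(b) = -25/8 - b/8 (k(b) = -((1 + 24) + b)/8 = -(25 + b)/8 = -25/8 - b/8)
220956 - k(q) = 220956 - (-25/8 - ⅛*566) = 220956 - (-25/8 - 283/4) = 220956 - 1*(-591/8) = 220956 + 591/8 = 1768239/8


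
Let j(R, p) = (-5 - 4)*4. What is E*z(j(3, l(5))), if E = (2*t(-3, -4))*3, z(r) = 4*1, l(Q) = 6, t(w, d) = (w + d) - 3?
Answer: -240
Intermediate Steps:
t(w, d) = -3 + d + w (t(w, d) = (d + w) - 3 = -3 + d + w)
j(R, p) = -36 (j(R, p) = -9*4 = -36)
z(r) = 4
E = -60 (E = (2*(-3 - 4 - 3))*3 = (2*(-10))*3 = -20*3 = -60)
E*z(j(3, l(5))) = -60*4 = -240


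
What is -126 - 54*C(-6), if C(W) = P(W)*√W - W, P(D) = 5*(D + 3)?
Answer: -450 + 810*I*√6 ≈ -450.0 + 1984.1*I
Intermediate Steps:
P(D) = 15 + 5*D (P(D) = 5*(3 + D) = 15 + 5*D)
C(W) = -W + √W*(15 + 5*W) (C(W) = (15 + 5*W)*√W - W = √W*(15 + 5*W) - W = -W + √W*(15 + 5*W))
-126 - 54*C(-6) = -126 - 54*(-1*(-6) + 5*√(-6)*(3 - 6)) = -126 - 54*(6 + 5*(I*√6)*(-3)) = -126 - 54*(6 - 15*I*√6) = -126 + (-324 + 810*I*√6) = -450 + 810*I*√6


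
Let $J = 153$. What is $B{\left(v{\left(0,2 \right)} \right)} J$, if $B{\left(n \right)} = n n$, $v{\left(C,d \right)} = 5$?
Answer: $3825$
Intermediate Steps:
$B{\left(n \right)} = n^{2}$
$B{\left(v{\left(0,2 \right)} \right)} J = 5^{2} \cdot 153 = 25 \cdot 153 = 3825$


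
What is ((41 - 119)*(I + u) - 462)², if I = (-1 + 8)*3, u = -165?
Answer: 115992900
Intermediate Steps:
I = 21 (I = 7*3 = 21)
((41 - 119)*(I + u) - 462)² = ((41 - 119)*(21 - 165) - 462)² = (-78*(-144) - 462)² = (11232 - 462)² = 10770² = 115992900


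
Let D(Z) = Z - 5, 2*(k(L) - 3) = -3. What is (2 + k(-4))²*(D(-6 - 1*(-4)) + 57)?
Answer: 1225/2 ≈ 612.50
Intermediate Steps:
k(L) = 3/2 (k(L) = 3 + (½)*(-3) = 3 - 3/2 = 3/2)
D(Z) = -5 + Z
(2 + k(-4))²*(D(-6 - 1*(-4)) + 57) = (2 + 3/2)²*((-5 + (-6 - 1*(-4))) + 57) = (7/2)²*((-5 + (-6 + 4)) + 57) = 49*((-5 - 2) + 57)/4 = 49*(-7 + 57)/4 = (49/4)*50 = 1225/2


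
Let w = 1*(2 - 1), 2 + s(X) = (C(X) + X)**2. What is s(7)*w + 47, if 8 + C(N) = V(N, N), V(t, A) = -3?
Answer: 61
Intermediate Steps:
C(N) = -11 (C(N) = -8 - 3 = -11)
s(X) = -2 + (-11 + X)**2
w = 1 (w = 1*1 = 1)
s(7)*w + 47 = (-2 + (-11 + 7)**2)*1 + 47 = (-2 + (-4)**2)*1 + 47 = (-2 + 16)*1 + 47 = 14*1 + 47 = 14 + 47 = 61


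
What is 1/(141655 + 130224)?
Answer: 1/271879 ≈ 3.6781e-6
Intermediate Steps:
1/(141655 + 130224) = 1/271879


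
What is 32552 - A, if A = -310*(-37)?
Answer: 21082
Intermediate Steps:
A = 11470
32552 - A = 32552 - 1*11470 = 32552 - 11470 = 21082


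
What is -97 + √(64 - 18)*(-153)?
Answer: -97 - 153*√46 ≈ -1134.7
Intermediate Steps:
-97 + √(64 - 18)*(-153) = -97 + √46*(-153) = -97 - 153*√46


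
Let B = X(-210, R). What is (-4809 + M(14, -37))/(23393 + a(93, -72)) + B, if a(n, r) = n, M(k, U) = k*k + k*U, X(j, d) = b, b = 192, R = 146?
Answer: 4504181/23486 ≈ 191.78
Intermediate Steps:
X(j, d) = 192
M(k, U) = k**2 + U*k
B = 192
(-4809 + M(14, -37))/(23393 + a(93, -72)) + B = (-4809 + 14*(-37 + 14))/(23393 + 93) + 192 = (-4809 + 14*(-23))/23486 + 192 = (-4809 - 322)*(1/23486) + 192 = -5131*1/23486 + 192 = -5131/23486 + 192 = 4504181/23486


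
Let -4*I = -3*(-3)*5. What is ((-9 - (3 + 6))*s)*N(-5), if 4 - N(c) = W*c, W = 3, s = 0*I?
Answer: 0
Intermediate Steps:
I = -45/4 (I = -(-3*(-3))*5/4 = -9*5/4 = -¼*45 = -45/4 ≈ -11.250)
s = 0 (s = 0*(-45/4) = 0)
N(c) = 4 - 3*c
((-9 - (3 + 6))*s)*N(-5) = ((-9 - (3 + 6))*0)*(4 - 3*(-5)) = ((-9 - 1*9)*0)*(4 + 15) = ((-9 - 9)*0)*19 = -18*0*19 = 0*19 = 0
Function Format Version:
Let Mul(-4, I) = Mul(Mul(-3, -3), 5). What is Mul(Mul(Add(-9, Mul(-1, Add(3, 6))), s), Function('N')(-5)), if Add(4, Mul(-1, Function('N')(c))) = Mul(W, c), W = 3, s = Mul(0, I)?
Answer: 0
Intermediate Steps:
I = Rational(-45, 4) (I = Mul(Rational(-1, 4), Mul(Mul(-3, -3), 5)) = Mul(Rational(-1, 4), Mul(9, 5)) = Mul(Rational(-1, 4), 45) = Rational(-45, 4) ≈ -11.250)
s = 0 (s = Mul(0, Rational(-45, 4)) = 0)
Function('N')(c) = Add(4, Mul(-3, c)) (Function('N')(c) = Add(4, Mul(-1, Mul(3, c))) = Add(4, Mul(-3, c)))
Mul(Mul(Add(-9, Mul(-1, Add(3, 6))), s), Function('N')(-5)) = Mul(Mul(Add(-9, Mul(-1, Add(3, 6))), 0), Add(4, Mul(-3, -5))) = Mul(Mul(Add(-9, Mul(-1, 9)), 0), Add(4, 15)) = Mul(Mul(Add(-9, -9), 0), 19) = Mul(Mul(-18, 0), 19) = Mul(0, 19) = 0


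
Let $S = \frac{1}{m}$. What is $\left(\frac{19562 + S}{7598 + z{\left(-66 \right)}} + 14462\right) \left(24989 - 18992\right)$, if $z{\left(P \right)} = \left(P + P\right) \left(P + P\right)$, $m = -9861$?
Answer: $\frac{7133581157303915}{82247314} \approx 8.6733 \cdot 10^{7}$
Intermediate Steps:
$S = - \frac{1}{9861}$ ($S = \frac{1}{-9861} = - \frac{1}{9861} \approx -0.00010141$)
$z{\left(P \right)} = 4 P^{2}$ ($z{\left(P \right)} = 2 P 2 P = 4 P^{2}$)
$\left(\frac{19562 + S}{7598 + z{\left(-66 \right)}} + 14462\right) \left(24989 - 18992\right) = \left(\frac{19562 - \frac{1}{9861}}{7598 + 4 \left(-66\right)^{2}} + 14462\right) \left(24989 - 18992\right) = \left(\frac{192900881}{9861 \left(7598 + 4 \cdot 4356\right)} + 14462\right) 5997 = \left(\frac{192900881}{9861 \left(7598 + 17424\right)} + 14462\right) 5997 = \left(\frac{192900881}{9861 \cdot 25022} + 14462\right) 5997 = \left(\frac{192900881}{9861} \cdot \frac{1}{25022} + 14462\right) 5997 = \left(\frac{192900881}{246741942} + 14462\right) 5997 = \frac{3568574866085}{246741942} \cdot 5997 = \frac{7133581157303915}{82247314}$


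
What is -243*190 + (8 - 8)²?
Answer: -46170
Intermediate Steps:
-243*190 + (8 - 8)² = -46170 + 0² = -46170 + 0 = -46170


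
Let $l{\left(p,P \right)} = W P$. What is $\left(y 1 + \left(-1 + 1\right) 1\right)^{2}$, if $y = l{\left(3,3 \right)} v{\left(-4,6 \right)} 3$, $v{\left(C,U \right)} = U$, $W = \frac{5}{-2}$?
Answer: $18225$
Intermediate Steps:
$W = - \frac{5}{2}$ ($W = 5 \left(- \frac{1}{2}\right) = - \frac{5}{2} \approx -2.5$)
$l{\left(p,P \right)} = - \frac{5 P}{2}$
$y = -135$ ($y = \left(- \frac{5}{2}\right) 3 \cdot 6 \cdot 3 = \left(- \frac{15}{2}\right) 6 \cdot 3 = \left(-45\right) 3 = -135$)
$\left(y 1 + \left(-1 + 1\right) 1\right)^{2} = \left(\left(-135\right) 1 + \left(-1 + 1\right) 1\right)^{2} = \left(-135 + 0 \cdot 1\right)^{2} = \left(-135 + 0\right)^{2} = \left(-135\right)^{2} = 18225$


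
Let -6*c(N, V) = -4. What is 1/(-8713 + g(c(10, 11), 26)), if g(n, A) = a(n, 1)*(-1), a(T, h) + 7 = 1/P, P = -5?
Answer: -5/43529 ≈ -0.00011487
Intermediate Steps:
c(N, V) = ⅔ (c(N, V) = -⅙*(-4) = ⅔)
a(T, h) = -36/5 (a(T, h) = -7 + 1/(-5) = -7 + 1*(-⅕) = -7 - ⅕ = -36/5)
g(n, A) = 36/5 (g(n, A) = -36/5*(-1) = 36/5)
1/(-8713 + g(c(10, 11), 26)) = 1/(-8713 + 36/5) = 1/(-43529/5) = -5/43529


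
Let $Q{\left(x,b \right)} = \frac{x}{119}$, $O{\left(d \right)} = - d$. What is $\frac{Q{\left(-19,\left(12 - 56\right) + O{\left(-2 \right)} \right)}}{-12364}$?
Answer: $\frac{19}{1471316} \approx 1.2914 \cdot 10^{-5}$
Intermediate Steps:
$Q{\left(x,b \right)} = \frac{x}{119}$ ($Q{\left(x,b \right)} = x \frac{1}{119} = \frac{x}{119}$)
$\frac{Q{\left(-19,\left(12 - 56\right) + O{\left(-2 \right)} \right)}}{-12364} = \frac{\frac{1}{119} \left(-19\right)}{-12364} = \left(- \frac{19}{119}\right) \left(- \frac{1}{12364}\right) = \frac{19}{1471316}$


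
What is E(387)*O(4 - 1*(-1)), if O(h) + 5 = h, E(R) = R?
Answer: 0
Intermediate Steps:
O(h) = -5 + h
E(387)*O(4 - 1*(-1)) = 387*(-5 + (4 - 1*(-1))) = 387*(-5 + (4 + 1)) = 387*(-5 + 5) = 387*0 = 0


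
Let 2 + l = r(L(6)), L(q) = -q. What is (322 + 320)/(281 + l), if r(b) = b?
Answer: 214/91 ≈ 2.3516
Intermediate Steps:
l = -8 (l = -2 - 1*6 = -2 - 6 = -8)
(322 + 320)/(281 + l) = (322 + 320)/(281 - 8) = 642/273 = 642*(1/273) = 214/91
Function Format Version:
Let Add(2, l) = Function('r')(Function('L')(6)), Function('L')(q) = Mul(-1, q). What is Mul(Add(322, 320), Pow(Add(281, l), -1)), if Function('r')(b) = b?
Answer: Rational(214, 91) ≈ 2.3516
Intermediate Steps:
l = -8 (l = Add(-2, Mul(-1, 6)) = Add(-2, -6) = -8)
Mul(Add(322, 320), Pow(Add(281, l), -1)) = Mul(Add(322, 320), Pow(Add(281, -8), -1)) = Mul(642, Pow(273, -1)) = Mul(642, Rational(1, 273)) = Rational(214, 91)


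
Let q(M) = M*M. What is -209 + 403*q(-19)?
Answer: 145274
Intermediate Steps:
q(M) = M²
-209 + 403*q(-19) = -209 + 403*(-19)² = -209 + 403*361 = -209 + 145483 = 145274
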